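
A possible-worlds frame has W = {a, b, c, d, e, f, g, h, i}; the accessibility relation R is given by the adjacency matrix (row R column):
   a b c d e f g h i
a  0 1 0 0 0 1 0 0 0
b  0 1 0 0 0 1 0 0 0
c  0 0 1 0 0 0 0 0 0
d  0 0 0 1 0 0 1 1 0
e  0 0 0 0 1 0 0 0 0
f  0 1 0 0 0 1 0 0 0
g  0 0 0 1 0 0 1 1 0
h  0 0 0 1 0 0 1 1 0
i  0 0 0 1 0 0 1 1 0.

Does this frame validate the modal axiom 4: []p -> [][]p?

Yes

By correspondence theory, 4 is valid on a frame iff R is transitive.
Transitive: yes — every two-step R-path is closed by a direct edge.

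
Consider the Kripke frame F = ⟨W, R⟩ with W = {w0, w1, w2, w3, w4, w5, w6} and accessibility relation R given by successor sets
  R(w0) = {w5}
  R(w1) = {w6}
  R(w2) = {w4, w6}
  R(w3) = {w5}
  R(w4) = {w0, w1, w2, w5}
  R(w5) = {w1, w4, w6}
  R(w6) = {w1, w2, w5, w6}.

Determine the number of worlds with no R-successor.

R is serial; there are no such worlds.

0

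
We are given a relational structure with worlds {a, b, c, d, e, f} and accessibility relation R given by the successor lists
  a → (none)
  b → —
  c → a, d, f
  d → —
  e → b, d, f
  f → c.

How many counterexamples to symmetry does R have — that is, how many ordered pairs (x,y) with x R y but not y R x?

Enumerating: (c,a), (c,d), (e,b), (e,d), (e,f).

5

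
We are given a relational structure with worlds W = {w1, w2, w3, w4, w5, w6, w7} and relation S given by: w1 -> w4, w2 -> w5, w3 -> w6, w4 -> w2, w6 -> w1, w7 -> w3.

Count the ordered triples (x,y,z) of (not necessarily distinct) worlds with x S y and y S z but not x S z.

Enumerating: (w1,w4,w2), (w3,w6,w1), (w4,w2,w5), (w6,w1,w4), (w7,w3,w6).

5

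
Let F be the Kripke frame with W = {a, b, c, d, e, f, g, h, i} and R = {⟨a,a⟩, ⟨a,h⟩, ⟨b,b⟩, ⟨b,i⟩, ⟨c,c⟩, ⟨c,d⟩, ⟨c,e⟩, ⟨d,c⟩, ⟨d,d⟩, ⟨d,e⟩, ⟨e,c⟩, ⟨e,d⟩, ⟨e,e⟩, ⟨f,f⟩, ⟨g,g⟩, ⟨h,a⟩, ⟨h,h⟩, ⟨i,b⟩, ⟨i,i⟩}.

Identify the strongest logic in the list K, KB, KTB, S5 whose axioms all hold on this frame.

S5

Symmetric (axiom B): yes — every pair in R has its reverse in R.
Reflexive (axiom T): yes — every world is R-related to itself.
Euclidean (axiom 5): yes — any two successors of a common world are R-related.
So F validates K, KB, KTB, S5. The strongest is S5.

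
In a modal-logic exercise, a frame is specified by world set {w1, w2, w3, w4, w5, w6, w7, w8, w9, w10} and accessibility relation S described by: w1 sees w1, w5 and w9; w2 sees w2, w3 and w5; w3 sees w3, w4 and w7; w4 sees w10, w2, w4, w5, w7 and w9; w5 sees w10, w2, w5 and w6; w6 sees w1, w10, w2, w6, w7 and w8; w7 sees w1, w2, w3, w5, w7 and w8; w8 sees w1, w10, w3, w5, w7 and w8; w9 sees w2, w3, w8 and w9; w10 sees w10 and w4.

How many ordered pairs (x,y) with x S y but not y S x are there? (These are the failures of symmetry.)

25

Enumerating: (w1,w5), (w1,w9), (w2,w3), (w3,w4), (w4,w2), (w4,w5), (w4,w7), (w4,w9), (w5,w10), (w5,w6), (w6,w1), (w6,w10), … and 13 more.
Total: 25.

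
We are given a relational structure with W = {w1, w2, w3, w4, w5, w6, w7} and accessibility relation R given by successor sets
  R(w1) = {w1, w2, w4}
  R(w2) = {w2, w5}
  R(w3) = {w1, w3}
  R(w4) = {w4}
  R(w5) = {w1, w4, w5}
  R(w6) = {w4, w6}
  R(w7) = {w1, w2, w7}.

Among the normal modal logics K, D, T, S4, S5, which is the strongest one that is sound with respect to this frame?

T

Serial (axiom D): yes — every world has a successor (e.g. w1 R w1).
Reflexive (axiom T): yes — every world is R-related to itself.
Transitive (axiom 4): no — w1 R w2 and w2 R w5, but not w1 R w5.
Euclidean (axiom 5): no — w1 R w2 and w1 R w4, but not w2 R w4.
So F validates K, D, T; S4 would additionally require R to be transitive. The strongest is T.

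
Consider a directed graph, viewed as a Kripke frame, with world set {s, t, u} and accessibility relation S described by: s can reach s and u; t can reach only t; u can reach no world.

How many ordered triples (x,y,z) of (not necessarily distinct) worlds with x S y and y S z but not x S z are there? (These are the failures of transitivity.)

0

S is transitive; there are no such tuples.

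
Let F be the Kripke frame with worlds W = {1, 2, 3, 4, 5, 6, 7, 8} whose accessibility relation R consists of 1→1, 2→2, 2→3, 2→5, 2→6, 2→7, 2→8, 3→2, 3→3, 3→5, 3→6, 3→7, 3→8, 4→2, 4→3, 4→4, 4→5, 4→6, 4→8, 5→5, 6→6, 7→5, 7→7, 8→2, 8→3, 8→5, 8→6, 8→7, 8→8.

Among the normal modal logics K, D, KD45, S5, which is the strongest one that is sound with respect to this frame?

Serial (axiom D): yes — every world has a successor (e.g. 1 R 1).
Euclidean (axiom 5): no — 2 R 5 and 2 R 3, but not 5 R 3.
Transitive (axiom 4): no — 4 R 2 and 2 R 7, but not 4 R 7.
Reflexive (axiom T): yes — every world is R-related to itself.
So F validates K, D; KD45 would additionally require R to be Euclidean and transitive. The strongest is D.

D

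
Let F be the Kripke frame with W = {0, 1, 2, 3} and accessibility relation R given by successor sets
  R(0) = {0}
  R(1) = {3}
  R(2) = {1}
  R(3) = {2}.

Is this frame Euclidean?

No

Euclidean: no — 1 R 3 and 1 R 3, but not 3 R 3.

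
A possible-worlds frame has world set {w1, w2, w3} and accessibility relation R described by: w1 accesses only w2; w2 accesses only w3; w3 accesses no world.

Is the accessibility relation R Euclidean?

No

Euclidean: no — w1 R w2 and w1 R w2, but not w2 R w2.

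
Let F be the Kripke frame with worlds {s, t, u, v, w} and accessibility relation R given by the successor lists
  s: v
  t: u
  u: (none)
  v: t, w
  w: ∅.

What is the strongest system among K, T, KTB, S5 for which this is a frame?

Reflexive (axiom T): no — s is not related to itself.
Symmetric (axiom B): no — s R v but not v R s.
Euclidean (axiom 5): no — v R t and v R w, but not t R w.
So F validates K; T would additionally require R to be reflexive. The strongest is K.

K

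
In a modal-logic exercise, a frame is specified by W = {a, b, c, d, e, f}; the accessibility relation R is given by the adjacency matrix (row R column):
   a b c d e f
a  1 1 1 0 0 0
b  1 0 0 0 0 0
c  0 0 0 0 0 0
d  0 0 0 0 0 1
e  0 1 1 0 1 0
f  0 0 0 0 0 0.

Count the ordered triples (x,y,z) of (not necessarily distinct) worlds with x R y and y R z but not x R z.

3

Enumerating: (b,a,b), (b,a,c), (e,b,a).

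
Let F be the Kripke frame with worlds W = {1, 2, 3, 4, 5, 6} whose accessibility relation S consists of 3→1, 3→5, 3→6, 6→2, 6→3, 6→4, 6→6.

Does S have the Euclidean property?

Euclidean: no — 3 S 1 and 3 S 5, but not 1 S 5.

No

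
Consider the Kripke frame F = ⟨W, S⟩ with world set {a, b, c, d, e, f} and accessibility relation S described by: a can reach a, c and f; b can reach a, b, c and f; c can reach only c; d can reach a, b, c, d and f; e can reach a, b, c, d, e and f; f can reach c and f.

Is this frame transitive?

Yes

Transitive: yes — every two-step S-path is closed by a direct edge.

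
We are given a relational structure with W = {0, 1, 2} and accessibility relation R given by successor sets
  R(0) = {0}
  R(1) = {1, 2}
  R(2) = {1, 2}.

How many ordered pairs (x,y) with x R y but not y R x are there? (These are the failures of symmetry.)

0

R is symmetric; there are no such tuples.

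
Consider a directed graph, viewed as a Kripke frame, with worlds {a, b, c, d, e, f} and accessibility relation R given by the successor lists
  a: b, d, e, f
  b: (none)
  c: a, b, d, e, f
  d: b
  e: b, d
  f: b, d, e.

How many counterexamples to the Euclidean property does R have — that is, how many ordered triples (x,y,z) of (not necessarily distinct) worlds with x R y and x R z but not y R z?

Enumerating: (a,b,b), (a,b,d), (a,b,e), (a,b,f), (a,d,d), (a,d,e), (a,d,f), (a,e,e), (a,e,f), (a,f,f), (c,a,a), (c,b,a), … and 23 more.
Total: 35.

35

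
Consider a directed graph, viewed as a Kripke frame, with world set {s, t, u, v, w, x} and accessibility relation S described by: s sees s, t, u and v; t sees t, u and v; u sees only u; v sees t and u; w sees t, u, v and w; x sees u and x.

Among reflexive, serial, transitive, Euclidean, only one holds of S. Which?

serial

Reflexive: no — v is not related to itself.
Serial: yes — every world has a successor (e.g. s S s).
Transitive: no — v S t and t S v, but not v S v.
Euclidean: no — s S u and s S t, but not u S t.
Only serial holds.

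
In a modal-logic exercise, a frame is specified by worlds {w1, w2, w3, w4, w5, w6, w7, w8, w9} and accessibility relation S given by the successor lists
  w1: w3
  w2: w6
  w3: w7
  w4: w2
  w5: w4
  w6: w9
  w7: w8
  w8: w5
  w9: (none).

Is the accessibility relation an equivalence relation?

Reflexive: no — w1 is not related to itself.
Symmetric: no — w1 S w3 but not w3 S w1.
Transitive: no — w1 S w3 and w3 S w7, but not w1 S w7.
So S is not an equivalence relation.

No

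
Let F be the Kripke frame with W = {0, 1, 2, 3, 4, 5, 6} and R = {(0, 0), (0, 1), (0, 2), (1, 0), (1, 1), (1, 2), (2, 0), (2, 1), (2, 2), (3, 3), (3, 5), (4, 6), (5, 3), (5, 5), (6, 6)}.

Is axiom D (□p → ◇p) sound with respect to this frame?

Yes

Axiom D corresponds to the accessibility relation being serial.
Serial: yes — every world has a successor (e.g. 0 R 0).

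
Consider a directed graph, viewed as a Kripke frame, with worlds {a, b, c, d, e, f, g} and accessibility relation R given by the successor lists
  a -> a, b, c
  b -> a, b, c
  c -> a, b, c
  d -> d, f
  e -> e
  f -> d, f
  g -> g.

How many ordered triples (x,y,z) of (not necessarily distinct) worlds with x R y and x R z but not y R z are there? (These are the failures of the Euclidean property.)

R is Euclidean; there are no such tuples.

0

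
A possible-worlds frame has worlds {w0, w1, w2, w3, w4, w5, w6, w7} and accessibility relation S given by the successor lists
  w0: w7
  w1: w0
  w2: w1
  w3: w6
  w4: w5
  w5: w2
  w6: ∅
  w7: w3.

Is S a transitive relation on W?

Transitive: no — w0 S w7 and w7 S w3, but not w0 S w3.

No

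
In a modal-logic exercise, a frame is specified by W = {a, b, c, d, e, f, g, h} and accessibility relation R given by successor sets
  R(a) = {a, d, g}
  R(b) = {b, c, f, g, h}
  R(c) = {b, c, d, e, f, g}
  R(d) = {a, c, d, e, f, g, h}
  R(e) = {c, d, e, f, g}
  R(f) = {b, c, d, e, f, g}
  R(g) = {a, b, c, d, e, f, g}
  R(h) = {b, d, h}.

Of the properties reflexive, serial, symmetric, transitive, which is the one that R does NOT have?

transitive

Reflexive: yes — every world is R-related to itself.
Serial: yes — every world has a successor (e.g. a R a).
Symmetric: yes — every pair in R has its reverse in R.
Transitive: no — a R d and d R c, but not a R c.
Only transitive fails.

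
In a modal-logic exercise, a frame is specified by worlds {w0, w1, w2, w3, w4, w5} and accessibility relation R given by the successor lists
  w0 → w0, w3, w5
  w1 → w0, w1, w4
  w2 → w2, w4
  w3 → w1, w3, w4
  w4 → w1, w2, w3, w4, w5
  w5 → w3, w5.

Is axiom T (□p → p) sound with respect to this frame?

Yes

The schema T characterises exactly the reflexive frames.
Reflexive: yes — every world is R-related to itself.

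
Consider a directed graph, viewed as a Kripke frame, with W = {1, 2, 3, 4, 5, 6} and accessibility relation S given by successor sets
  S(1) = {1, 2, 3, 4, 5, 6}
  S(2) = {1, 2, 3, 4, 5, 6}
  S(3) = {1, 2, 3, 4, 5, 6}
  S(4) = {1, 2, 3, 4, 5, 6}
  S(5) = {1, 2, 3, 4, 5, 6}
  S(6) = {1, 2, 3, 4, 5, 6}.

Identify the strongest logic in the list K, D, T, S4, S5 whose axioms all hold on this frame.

S5

Serial (axiom D): yes — every world has a successor (e.g. 1 S 1).
Reflexive (axiom T): yes — every world is S-related to itself.
Transitive (axiom 4): yes — every two-step S-path is closed by a direct edge.
Euclidean (axiom 5): yes — any two successors of a common world are S-related.
So F validates K, D, T, S4, S5. The strongest is S5.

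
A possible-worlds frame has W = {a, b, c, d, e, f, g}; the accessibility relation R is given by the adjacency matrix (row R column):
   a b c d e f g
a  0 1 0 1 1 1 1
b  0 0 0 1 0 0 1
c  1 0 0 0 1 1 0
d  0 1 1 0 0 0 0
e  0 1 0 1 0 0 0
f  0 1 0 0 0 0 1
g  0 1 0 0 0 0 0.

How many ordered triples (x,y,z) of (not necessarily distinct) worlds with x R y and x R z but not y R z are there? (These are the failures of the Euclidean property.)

37

Enumerating: (a,b,b), (a,b,e), (a,b,f), (a,d,d), (a,d,e), (a,d,f), (a,d,g), (a,e,e), (a,e,f), (a,e,g), (a,f,d), (a,f,e), … and 25 more.
Total: 37.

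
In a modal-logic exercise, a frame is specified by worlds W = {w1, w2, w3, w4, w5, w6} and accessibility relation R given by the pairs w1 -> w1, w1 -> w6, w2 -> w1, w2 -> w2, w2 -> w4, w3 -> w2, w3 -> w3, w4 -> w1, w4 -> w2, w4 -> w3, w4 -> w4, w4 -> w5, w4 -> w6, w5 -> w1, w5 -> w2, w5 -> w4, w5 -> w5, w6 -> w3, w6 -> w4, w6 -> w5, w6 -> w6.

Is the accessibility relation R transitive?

No

Transitive: no — w1 R w6 and w6 R w3, but not w1 R w3.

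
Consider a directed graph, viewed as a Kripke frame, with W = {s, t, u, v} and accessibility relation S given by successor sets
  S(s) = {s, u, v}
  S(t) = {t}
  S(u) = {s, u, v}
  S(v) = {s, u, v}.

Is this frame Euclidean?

Yes

Euclidean: yes — any two successors of a common world are S-related.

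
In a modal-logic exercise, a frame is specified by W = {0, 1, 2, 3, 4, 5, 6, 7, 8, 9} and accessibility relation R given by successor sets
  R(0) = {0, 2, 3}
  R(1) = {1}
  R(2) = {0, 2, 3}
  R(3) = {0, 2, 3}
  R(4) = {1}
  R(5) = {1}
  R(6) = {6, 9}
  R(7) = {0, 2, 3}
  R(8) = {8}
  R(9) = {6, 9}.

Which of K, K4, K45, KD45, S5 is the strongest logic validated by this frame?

Transitive (axiom 4): yes — every two-step R-path is closed by a direct edge.
Euclidean (axiom 5): yes — any two successors of a common world are R-related.
Serial (axiom D): yes — every world has a successor (e.g. 0 R 0).
Reflexive (axiom T): no — 4 is not related to itself.
So F validates K, K4, K45, KD45; S5 would additionally require R to be reflexive. The strongest is KD45.

KD45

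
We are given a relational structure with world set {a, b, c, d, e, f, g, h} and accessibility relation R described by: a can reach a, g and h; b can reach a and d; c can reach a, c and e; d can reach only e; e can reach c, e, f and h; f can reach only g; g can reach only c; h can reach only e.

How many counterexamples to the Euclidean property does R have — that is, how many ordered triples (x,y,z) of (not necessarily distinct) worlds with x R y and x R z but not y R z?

22

Enumerating: (a,g,a), (a,g,g), (a,g,h), (a,h,a), (a,h,g), (a,h,h), (b,a,d), (b,d,a), (b,d,d), (c,a,c), (c,a,e), (c,e,a), … and 10 more.
Total: 22.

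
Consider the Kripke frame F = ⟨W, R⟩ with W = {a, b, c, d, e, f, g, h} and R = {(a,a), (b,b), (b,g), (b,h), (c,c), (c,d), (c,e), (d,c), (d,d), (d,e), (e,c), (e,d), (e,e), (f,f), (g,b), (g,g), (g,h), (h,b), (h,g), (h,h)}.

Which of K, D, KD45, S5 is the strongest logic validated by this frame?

S5

Serial (axiom D): yes — every world has a successor (e.g. a R a).
Euclidean (axiom 5): yes — any two successors of a common world are R-related.
Transitive (axiom 4): yes — every two-step R-path is closed by a direct edge.
Reflexive (axiom T): yes — every world is R-related to itself.
So F validates K, D, KD45, S5. The strongest is S5.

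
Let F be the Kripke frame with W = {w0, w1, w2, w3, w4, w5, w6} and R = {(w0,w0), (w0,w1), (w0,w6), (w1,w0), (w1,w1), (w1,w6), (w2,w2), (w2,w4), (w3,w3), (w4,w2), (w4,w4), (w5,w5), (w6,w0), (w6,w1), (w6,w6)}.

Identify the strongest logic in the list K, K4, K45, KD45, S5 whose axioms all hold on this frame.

S5

Transitive (axiom 4): yes — every two-step R-path is closed by a direct edge.
Euclidean (axiom 5): yes — any two successors of a common world are R-related.
Serial (axiom D): yes — every world has a successor (e.g. w0 R w0).
Reflexive (axiom T): yes — every world is R-related to itself.
So F validates K, K4, K45, KD45, S5. The strongest is S5.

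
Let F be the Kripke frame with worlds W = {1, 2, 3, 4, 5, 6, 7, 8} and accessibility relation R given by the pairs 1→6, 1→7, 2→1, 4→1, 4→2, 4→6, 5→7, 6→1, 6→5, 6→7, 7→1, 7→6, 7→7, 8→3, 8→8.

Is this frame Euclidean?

Euclidean: no — 4 R 1 and 4 R 2, but not 1 R 2.

No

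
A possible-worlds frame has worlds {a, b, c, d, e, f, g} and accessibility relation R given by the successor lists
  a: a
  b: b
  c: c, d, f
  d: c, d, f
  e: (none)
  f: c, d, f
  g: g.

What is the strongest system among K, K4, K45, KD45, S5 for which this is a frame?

K45

Transitive (axiom 4): yes — every two-step R-path is closed by a direct edge.
Euclidean (axiom 5): yes — any two successors of a common world are R-related.
Serial (axiom D): no — e has no R-successor.
Reflexive (axiom T): no — e is not related to itself.
So F validates K, K4, K45; KD45 would additionally require R to be serial. The strongest is K45.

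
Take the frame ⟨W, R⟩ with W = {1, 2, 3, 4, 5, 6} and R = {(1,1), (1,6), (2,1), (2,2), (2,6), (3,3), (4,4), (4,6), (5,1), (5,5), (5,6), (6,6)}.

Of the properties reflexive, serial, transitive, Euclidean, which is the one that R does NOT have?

Euclidean

Reflexive: yes — every world is R-related to itself.
Serial: yes — every world has a successor (e.g. 1 R 1).
Transitive: yes — every two-step R-path is closed by a direct edge.
Euclidean: no — 2 R 6 and 2 R 1, but not 6 R 1.
Only Euclidean fails.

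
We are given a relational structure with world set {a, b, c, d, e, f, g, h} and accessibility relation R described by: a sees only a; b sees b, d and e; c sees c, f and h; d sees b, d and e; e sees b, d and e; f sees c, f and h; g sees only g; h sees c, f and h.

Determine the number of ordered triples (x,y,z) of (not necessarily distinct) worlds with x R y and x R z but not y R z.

R is Euclidean; there are no such tuples.

0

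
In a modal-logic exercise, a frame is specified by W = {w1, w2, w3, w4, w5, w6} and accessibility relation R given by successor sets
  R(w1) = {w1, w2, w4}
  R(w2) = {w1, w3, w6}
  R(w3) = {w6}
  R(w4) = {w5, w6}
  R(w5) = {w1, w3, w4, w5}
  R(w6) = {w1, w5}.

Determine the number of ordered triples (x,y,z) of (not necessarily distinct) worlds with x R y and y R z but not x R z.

20

Enumerating: (w1,w2,w3), (w1,w2,w6), (w1,w4,w5), (w1,w4,w6), (w2,w1,w2), (w2,w1,w4), (w2,w6,w5), (w3,w6,w1), (w3,w6,w5), (w4,w5,w1), (w4,w5,w3), (w4,w5,w4), … and 8 more.
Total: 20.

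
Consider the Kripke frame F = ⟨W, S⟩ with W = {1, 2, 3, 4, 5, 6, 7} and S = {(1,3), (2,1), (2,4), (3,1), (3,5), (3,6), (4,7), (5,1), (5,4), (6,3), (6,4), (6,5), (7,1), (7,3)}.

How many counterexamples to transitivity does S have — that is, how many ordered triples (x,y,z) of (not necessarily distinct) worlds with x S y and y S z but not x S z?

Enumerating: (1,3,1), (1,3,5), (1,3,6), (2,1,3), (2,4,7), (3,1,3), (3,5,4), (3,6,3), (3,6,4), (4,7,1), (4,7,3), (5,1,3), … and 7 more.
Total: 19.

19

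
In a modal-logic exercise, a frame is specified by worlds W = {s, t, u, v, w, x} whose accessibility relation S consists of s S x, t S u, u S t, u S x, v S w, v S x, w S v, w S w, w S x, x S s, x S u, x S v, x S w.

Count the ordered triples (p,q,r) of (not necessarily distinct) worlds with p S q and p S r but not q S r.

22

Enumerating: (s,x,x), (t,u,u), (u,t,t), (u,t,x), (u,x,t), (u,x,x), (v,x,x), (w,v,v), (w,x,x), (x,s,s), (x,s,u), (x,s,v), … and 10 more.
Total: 22.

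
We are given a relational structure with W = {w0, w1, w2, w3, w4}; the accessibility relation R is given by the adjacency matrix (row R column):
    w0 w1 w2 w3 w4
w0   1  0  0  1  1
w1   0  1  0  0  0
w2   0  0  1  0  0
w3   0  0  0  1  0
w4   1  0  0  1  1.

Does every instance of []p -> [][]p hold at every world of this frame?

Yes

The schema 4 characterises exactly the transitive frames.
Transitive: yes — every two-step R-path is closed by a direct edge.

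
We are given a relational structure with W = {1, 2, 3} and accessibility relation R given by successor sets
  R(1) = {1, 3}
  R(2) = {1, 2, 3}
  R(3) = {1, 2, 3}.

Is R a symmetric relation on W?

Symmetric: no — 2 R 1 but not 1 R 2.

No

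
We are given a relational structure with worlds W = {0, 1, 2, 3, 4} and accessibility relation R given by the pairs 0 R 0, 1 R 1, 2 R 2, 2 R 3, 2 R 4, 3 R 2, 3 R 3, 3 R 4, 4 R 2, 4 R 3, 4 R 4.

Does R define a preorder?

Yes

Reflexive: yes — every world is R-related to itself.
Transitive: yes — every two-step R-path is closed by a direct edge.
So R is a preorder.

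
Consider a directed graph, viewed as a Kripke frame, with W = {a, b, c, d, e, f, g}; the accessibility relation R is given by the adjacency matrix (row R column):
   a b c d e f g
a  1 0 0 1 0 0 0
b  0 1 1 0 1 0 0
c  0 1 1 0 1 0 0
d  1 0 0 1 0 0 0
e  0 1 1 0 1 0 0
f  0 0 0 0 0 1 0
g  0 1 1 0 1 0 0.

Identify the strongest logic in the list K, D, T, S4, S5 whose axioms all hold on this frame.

Serial (axiom D): yes — every world has a successor (e.g. a R a).
Reflexive (axiom T): no — g is not related to itself.
Transitive (axiom 4): yes — every two-step R-path is closed by a direct edge.
Euclidean (axiom 5): yes — any two successors of a common world are R-related.
So F validates K, D; T would additionally require R to be reflexive. The strongest is D.

D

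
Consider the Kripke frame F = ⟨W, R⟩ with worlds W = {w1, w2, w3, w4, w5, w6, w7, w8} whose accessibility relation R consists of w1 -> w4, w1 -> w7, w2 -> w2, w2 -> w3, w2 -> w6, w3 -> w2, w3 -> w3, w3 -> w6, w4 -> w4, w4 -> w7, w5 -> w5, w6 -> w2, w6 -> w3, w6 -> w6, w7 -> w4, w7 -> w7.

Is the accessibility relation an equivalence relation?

No

Reflexive: no — w1 is not related to itself.
Symmetric: no — w1 R w4 but not w4 R w1.
Transitive: yes — every two-step R-path is closed by a direct edge.
So R is not an equivalence relation.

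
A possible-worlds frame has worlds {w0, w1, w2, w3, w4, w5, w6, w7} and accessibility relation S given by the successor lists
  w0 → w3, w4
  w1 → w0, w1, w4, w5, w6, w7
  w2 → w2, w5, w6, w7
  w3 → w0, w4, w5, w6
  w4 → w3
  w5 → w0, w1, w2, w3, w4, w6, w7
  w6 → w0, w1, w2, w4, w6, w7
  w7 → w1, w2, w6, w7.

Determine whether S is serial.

Yes

Serial: yes — every world has a successor (e.g. w0 S w3).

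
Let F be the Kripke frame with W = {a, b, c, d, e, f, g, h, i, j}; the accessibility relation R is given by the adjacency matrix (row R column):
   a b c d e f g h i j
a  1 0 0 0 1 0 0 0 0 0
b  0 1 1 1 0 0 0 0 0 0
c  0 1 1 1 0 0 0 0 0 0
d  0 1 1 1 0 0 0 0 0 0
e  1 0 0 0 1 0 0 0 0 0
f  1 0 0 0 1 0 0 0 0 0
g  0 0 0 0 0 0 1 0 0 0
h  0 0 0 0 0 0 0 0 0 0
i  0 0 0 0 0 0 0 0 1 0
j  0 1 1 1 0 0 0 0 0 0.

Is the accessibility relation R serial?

Serial: no — h has no R-successor.

No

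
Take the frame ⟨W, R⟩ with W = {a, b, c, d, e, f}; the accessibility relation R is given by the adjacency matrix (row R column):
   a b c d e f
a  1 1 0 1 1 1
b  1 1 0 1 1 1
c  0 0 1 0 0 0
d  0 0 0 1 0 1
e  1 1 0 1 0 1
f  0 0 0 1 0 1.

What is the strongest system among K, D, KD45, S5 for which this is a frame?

Serial (axiom D): yes — every world has a successor (e.g. a R a).
Euclidean (axiom 5): no — a R d and a R b, but not d R b.
Transitive (axiom 4): no — e R a and a R e, but not e R e.
Reflexive (axiom T): no — e is not related to itself.
So F validates K, D; KD45 would additionally require R to be Euclidean and transitive. The strongest is D.

D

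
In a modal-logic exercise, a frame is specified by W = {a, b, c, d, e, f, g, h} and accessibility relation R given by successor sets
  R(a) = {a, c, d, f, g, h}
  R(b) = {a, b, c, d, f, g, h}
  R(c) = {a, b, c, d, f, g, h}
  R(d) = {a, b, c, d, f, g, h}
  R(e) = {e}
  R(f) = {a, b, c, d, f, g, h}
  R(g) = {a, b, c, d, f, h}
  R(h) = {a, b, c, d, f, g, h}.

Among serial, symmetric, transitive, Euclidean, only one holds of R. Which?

Serial: yes — every world has a successor (e.g. a R a).
Symmetric: no — b R a but not a R b.
Transitive: no — a R c and c R b, but not a R b.
Euclidean: no — c R a and c R b, but not a R b.
Only serial holds.

serial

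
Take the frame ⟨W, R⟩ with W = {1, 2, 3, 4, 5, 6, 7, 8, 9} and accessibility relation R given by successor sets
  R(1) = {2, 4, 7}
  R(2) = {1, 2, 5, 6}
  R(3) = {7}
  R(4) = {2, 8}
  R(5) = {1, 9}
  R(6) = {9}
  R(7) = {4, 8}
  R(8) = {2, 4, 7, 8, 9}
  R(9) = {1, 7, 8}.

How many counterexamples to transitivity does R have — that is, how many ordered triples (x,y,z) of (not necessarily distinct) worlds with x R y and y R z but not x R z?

Enumerating: (1,2,1), (1,2,5), (1,2,6), (1,4,8), (1,7,8), (2,1,4), (2,1,7), (2,5,9), (2,6,9), (3,7,4), (3,7,8), (4,2,1), … and 27 more.
Total: 39.

39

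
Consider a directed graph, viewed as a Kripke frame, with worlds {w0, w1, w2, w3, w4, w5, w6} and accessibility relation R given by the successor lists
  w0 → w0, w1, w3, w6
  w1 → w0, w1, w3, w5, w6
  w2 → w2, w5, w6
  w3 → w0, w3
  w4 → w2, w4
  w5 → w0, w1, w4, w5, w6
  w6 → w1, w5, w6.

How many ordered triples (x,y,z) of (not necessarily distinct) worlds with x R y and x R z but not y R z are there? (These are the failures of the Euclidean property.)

23

Enumerating: (w0,w3,w1), (w0,w3,w6), (w0,w6,w0), (w0,w6,w3), (w1,w0,w5), (w1,w3,w1), (w1,w3,w5), (w1,w3,w6), (w1,w5,w3), (w1,w6,w0), (w1,w6,w3), (w2,w5,w2), … and 11 more.
Total: 23.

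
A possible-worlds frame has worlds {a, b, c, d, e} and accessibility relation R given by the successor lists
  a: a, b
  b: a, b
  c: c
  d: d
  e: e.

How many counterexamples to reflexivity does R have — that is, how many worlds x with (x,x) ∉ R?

R is reflexive; there are no such worlds.

0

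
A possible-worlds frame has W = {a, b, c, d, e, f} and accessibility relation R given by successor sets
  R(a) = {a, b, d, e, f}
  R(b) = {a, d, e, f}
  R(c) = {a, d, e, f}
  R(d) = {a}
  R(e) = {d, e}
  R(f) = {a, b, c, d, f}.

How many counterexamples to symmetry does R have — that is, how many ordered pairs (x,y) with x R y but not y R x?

8

Enumerating: (a,e), (b,d), (b,e), (c,a), (c,d), (c,e), (e,d), (f,d).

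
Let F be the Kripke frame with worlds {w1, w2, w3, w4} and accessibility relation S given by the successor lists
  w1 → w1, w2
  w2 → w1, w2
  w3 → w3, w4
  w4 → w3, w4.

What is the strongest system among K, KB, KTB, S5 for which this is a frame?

S5

Symmetric (axiom B): yes — every pair in S has its reverse in S.
Reflexive (axiom T): yes — every world is S-related to itself.
Euclidean (axiom 5): yes — any two successors of a common world are S-related.
So F validates K, KB, KTB, S5. The strongest is S5.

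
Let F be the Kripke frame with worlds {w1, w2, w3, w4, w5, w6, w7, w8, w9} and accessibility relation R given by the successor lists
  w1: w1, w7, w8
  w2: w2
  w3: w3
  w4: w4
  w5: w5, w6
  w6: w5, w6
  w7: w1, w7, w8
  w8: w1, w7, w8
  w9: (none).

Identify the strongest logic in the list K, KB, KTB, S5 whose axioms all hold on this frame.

Symmetric (axiom B): yes — every pair in R has its reverse in R.
Reflexive (axiom T): no — w9 is not related to itself.
Euclidean (axiom 5): yes — any two successors of a common world are R-related.
So F validates K, KB; KTB would additionally require R to be reflexive. The strongest is KB.

KB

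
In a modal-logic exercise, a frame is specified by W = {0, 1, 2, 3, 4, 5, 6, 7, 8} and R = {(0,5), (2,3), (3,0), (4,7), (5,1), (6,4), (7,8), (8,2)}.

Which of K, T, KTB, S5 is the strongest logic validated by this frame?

Reflexive (axiom T): no — 0 is not related to itself.
Symmetric (axiom B): no — 0 R 5 but not 5 R 0.
Euclidean (axiom 5): no — 0 R 5 and 0 R 5, but not 5 R 5.
So F validates K; T would additionally require R to be reflexive. The strongest is K.

K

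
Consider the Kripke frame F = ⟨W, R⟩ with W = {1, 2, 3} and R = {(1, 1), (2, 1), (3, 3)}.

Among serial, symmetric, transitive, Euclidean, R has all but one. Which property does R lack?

symmetric

Serial: yes — every world has a successor (e.g. 1 R 1).
Symmetric: no — 2 R 1 but not 1 R 2.
Transitive: yes — every two-step R-path is closed by a direct edge.
Euclidean: yes — any two successors of a common world are R-related.
Only symmetric fails.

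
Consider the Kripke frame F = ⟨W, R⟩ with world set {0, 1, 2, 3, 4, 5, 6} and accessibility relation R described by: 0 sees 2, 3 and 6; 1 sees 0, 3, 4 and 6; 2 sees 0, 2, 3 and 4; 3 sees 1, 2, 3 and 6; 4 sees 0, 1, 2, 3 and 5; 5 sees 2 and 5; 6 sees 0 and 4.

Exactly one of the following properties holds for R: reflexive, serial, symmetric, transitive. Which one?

Reflexive: no — 0 is not related to itself.
Serial: yes — every world has a successor (e.g. 0 R 2).
Symmetric: no — 0 R 3 but not 3 R 0.
Transitive: no — 0 R 2 and 2 R 4, but not 0 R 4.
Only serial holds.

serial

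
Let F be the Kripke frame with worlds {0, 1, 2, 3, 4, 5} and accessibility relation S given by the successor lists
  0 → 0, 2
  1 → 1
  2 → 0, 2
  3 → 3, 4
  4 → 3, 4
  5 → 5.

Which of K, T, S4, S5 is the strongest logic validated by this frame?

S5

Reflexive (axiom T): yes — every world is S-related to itself.
Transitive (axiom 4): yes — every two-step S-path is closed by a direct edge.
Euclidean (axiom 5): yes — any two successors of a common world are S-related.
So F validates K, T, S4, S5. The strongest is S5.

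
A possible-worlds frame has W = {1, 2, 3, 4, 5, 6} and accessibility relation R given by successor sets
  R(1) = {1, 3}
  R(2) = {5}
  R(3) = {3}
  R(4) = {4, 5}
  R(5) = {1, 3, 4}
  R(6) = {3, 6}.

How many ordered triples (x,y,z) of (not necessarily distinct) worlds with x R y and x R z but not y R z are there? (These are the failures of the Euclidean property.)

Enumerating: (1,3,1), (2,5,5), (4,5,5), (5,1,4), (5,3,1), (5,3,4), (5,4,1), (5,4,3), (6,3,6).

9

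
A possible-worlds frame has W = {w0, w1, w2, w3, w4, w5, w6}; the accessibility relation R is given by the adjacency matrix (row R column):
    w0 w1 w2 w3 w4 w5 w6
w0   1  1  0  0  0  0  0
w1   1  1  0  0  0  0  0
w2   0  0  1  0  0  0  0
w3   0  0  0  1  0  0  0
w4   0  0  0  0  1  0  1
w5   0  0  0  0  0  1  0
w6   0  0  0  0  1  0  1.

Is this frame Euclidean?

Euclidean: yes — any two successors of a common world are R-related.

Yes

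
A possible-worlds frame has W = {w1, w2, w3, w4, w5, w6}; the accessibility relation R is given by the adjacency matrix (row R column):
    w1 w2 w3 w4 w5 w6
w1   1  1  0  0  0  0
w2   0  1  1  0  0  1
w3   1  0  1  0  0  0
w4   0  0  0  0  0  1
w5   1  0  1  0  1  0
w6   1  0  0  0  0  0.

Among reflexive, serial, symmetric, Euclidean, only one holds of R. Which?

serial

Reflexive: no — w4 is not related to itself.
Serial: yes — every world has a successor (e.g. w1 R w1).
Symmetric: no — w1 R w2 but not w2 R w1.
Euclidean: no — w2 R w3 and w2 R w6, but not w3 R w6.
Only serial holds.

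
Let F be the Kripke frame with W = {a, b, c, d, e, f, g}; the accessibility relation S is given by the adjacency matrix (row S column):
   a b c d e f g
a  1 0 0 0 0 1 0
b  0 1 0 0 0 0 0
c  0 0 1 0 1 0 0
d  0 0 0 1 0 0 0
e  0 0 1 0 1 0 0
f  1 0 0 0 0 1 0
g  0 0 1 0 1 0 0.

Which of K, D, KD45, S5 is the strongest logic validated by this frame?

KD45

Serial (axiom D): yes — every world has a successor (e.g. a S a).
Euclidean (axiom 5): yes — any two successors of a common world are S-related.
Transitive (axiom 4): yes — every two-step S-path is closed by a direct edge.
Reflexive (axiom T): no — g is not related to itself.
So F validates K, D, KD45; S5 would additionally require S to be reflexive. The strongest is KD45.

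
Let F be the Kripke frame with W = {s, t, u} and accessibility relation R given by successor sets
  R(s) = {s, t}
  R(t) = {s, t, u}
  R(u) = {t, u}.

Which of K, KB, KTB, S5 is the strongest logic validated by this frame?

Symmetric (axiom B): yes — every pair in R has its reverse in R.
Reflexive (axiom T): yes — every world is R-related to itself.
Euclidean (axiom 5): no — t R s and t R u, but not s R u.
So F validates K, KB, KTB; S5 would additionally require R to be Euclidean. The strongest is KTB.

KTB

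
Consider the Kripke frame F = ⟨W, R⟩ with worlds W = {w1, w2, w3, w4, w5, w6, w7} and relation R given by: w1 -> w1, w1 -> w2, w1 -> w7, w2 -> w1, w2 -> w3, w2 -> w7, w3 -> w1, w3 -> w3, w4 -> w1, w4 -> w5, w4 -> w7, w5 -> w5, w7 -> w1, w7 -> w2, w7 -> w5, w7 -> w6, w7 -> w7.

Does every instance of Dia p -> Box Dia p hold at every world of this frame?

Axiom 5 corresponds to the accessibility relation being Euclidean.
Euclidean: no — w2 R w1 and w2 R w3, but not w1 R w3.

No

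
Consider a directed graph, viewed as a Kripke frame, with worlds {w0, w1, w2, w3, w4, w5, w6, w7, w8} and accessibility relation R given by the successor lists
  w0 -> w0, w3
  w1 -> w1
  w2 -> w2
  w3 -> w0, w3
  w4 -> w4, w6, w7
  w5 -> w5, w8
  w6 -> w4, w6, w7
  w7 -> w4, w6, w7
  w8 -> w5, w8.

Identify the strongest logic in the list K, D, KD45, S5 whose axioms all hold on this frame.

S5

Serial (axiom D): yes — every world has a successor (e.g. w0 R w0).
Euclidean (axiom 5): yes — any two successors of a common world are R-related.
Transitive (axiom 4): yes — every two-step R-path is closed by a direct edge.
Reflexive (axiom T): yes — every world is R-related to itself.
So F validates K, D, KD45, S5. The strongest is S5.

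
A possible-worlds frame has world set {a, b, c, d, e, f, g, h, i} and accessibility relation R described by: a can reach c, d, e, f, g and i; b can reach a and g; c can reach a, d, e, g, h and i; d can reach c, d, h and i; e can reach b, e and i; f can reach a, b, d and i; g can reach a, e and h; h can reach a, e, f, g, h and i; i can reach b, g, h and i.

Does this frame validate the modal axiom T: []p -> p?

No

By correspondence theory, T is valid on a frame iff R is reflexive.
Reflexive: no — a is not related to itself.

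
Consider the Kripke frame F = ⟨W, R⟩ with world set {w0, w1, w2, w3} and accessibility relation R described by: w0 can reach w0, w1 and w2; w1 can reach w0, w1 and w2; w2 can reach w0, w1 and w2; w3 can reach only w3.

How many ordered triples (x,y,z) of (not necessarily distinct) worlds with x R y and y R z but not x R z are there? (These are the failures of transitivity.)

0

R is transitive; there are no such tuples.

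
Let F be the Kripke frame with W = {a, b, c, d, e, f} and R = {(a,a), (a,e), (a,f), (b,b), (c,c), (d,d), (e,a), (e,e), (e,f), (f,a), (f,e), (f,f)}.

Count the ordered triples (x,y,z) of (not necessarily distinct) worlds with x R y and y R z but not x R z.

0

R is transitive; there are no such tuples.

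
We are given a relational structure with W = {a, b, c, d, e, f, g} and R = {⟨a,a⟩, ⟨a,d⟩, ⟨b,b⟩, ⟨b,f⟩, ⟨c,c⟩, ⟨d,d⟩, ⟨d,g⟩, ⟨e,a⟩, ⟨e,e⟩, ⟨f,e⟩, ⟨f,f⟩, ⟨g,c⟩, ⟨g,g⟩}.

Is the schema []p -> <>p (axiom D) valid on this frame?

The schema D characterises exactly the serial frames.
Serial: yes — every world has a successor (e.g. a R a).

Yes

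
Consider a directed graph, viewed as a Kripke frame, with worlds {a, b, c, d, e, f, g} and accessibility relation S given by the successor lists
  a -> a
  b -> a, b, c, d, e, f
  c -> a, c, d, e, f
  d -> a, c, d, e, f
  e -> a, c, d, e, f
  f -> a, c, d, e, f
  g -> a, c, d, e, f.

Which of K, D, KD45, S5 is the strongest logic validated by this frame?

Serial (axiom D): yes — every world has a successor (e.g. a S a).
Euclidean (axiom 5): no — b S a and b S c, but not a S c.
Transitive (axiom 4): yes — every two-step S-path is closed by a direct edge.
Reflexive (axiom T): no — g is not related to itself.
So F validates K, D; KD45 would additionally require S to be Euclidean. The strongest is D.

D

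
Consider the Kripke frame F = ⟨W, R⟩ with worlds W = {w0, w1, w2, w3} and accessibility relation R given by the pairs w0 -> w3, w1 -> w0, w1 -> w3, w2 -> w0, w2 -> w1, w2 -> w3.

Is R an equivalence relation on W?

Reflexive: no — w0 is not related to itself.
Symmetric: no — w0 R w3 but not w3 R w0.
Transitive: yes — every two-step R-path is closed by a direct edge.
So R is not an equivalence relation.

No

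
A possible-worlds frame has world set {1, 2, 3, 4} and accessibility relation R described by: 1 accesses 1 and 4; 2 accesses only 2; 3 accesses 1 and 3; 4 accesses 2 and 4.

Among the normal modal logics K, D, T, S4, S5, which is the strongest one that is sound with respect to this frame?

Serial (axiom D): yes — every world has a successor (e.g. 1 R 1).
Reflexive (axiom T): yes — every world is R-related to itself.
Transitive (axiom 4): no — 1 R 4 and 4 R 2, but not 1 R 2.
Euclidean (axiom 5): no — 1 R 4 and 1 R 1, but not 4 R 1.
So F validates K, D, T; S4 would additionally require R to be transitive. The strongest is T.

T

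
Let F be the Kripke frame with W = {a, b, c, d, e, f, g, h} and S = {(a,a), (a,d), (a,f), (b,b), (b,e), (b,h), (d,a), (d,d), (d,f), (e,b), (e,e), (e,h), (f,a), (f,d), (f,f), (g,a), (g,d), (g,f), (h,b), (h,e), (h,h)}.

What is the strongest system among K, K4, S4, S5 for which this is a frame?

K4

Transitive (axiom 4): yes — every two-step S-path is closed by a direct edge.
Reflexive (axiom T): no — c is not related to itself.
Euclidean (axiom 5): yes — any two successors of a common world are S-related.
So F validates K, K4; S4 would additionally require S to be reflexive. The strongest is K4.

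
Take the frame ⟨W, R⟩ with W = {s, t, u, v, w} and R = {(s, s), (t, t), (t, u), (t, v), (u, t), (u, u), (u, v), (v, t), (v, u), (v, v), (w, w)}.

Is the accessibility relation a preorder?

Reflexive: yes — every world is R-related to itself.
Transitive: yes — every two-step R-path is closed by a direct edge.
So R is a preorder.

Yes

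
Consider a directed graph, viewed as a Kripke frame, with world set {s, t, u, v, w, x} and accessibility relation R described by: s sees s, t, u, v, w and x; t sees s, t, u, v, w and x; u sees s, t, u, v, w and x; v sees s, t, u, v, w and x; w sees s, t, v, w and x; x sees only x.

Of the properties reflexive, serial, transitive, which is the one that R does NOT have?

transitive

Reflexive: yes — every world is R-related to itself.
Serial: yes — every world has a successor (e.g. s R s).
Transitive: no — w R s and s R u, but not w R u.
Only transitive fails.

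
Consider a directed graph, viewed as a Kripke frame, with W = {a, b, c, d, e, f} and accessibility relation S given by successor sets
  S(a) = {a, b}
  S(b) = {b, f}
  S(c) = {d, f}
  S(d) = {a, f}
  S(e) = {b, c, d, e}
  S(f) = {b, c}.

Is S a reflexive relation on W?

Reflexive: no — c is not related to itself.

No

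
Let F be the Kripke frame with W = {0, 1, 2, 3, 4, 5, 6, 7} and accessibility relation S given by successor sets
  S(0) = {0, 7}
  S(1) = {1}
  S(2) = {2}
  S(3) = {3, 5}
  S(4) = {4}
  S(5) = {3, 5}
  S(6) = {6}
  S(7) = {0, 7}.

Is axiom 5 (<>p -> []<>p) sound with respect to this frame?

Axiom 5 corresponds to the accessibility relation being Euclidean.
Euclidean: yes — any two successors of a common world are S-related.

Yes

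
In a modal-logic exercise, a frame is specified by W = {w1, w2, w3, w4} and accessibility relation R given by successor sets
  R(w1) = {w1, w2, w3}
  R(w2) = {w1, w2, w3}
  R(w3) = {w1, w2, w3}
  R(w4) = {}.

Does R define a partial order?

No

Reflexive: no — w4 is not related to itself.
Transitive: yes — every two-step R-path is closed by a direct edge.
Antisymmetric: no — w1 R w2 and w2 R w1 with w1 ≠ w2.
So R is not a partial order.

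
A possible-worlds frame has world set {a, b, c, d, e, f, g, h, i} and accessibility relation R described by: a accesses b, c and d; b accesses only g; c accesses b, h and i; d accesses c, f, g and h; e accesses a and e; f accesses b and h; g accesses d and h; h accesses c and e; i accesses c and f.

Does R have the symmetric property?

No

Symmetric: no — a R b but not b R a.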